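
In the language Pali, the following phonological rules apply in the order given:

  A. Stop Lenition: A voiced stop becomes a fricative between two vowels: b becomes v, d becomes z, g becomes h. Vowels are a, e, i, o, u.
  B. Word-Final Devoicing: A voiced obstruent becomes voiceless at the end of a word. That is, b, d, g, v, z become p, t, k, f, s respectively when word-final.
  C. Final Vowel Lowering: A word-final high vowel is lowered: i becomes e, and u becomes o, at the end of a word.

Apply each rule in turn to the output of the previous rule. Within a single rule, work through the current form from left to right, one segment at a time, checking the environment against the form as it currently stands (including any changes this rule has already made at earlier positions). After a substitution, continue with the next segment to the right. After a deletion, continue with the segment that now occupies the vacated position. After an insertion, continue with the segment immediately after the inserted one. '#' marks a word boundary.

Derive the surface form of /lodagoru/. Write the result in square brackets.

A Stop Lenition: [lodagoru] → [lozahoru]
B Word-Final Devoicing: no change — [lozahoru]
C Final Vowel Lowering: [lozahoru] → [lozahoro]

[lozahoro]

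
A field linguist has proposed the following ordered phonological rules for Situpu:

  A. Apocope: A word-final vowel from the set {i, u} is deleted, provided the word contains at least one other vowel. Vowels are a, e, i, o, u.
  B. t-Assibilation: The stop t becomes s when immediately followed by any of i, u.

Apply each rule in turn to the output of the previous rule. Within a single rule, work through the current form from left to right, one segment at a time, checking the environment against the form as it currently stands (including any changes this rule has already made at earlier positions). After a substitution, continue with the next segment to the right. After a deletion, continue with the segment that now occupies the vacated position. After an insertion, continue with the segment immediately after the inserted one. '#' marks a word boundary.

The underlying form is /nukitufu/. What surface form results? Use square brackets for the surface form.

[nukisuf]

A Apocope: [nukitufu] → [nukituf]
B t-Assibilation: [nukituf] → [nukisuf]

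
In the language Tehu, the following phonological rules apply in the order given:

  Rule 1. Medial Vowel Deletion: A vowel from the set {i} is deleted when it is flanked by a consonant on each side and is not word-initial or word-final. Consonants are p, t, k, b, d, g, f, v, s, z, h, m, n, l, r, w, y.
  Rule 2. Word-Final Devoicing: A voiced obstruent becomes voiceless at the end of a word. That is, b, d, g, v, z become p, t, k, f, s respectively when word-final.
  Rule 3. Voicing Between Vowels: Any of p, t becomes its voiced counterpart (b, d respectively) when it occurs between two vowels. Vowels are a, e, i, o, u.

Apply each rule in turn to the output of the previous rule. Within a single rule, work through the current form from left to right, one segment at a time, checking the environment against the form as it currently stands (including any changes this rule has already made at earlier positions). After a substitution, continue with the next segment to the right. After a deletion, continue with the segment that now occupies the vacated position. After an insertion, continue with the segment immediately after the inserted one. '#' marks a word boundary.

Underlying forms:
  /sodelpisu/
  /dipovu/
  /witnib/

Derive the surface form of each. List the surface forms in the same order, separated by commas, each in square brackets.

/sodelpisu/:
  Rule 1 Medial Vowel Deletion: [sodelpisu] → [sodelpsu]
  Rule 2 Word-Final Devoicing: no change — [sodelpsu]
  Rule 3 Voicing Between Vowels: no change — [sodelpsu]
/dipovu/:
  Rule 1 Medial Vowel Deletion: [dipovu] → [dpovu]
  Rule 2 Word-Final Devoicing: no change — [dpovu]
  Rule 3 Voicing Between Vowels: no change — [dpovu]
/witnib/:
  Rule 1 Medial Vowel Deletion: [witnib] → [wtnb]
  Rule 2 Word-Final Devoicing: [wtnb] → [wtnp]
  Rule 3 Voicing Between Vowels: no change — [wtnp]

[sodelpsu], [dpovu], [wtnp]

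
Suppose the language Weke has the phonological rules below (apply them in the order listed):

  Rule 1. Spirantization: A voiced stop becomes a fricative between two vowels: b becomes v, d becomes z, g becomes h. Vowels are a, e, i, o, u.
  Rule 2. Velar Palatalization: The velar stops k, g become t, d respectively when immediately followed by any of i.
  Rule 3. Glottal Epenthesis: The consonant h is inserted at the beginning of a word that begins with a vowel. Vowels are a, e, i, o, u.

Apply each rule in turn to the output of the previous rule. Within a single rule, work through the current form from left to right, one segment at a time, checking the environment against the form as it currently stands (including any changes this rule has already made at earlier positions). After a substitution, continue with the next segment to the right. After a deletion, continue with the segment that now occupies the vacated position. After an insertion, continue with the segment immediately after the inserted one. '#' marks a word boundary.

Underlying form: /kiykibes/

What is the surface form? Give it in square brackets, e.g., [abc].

[tiytives]

Rule 1 Spirantization: [kiykibes] → [kiykives]
Rule 2 Velar Palatalization: [kiykives] → [tiytives]
Rule 3 Glottal Epenthesis: no change — [tiytives]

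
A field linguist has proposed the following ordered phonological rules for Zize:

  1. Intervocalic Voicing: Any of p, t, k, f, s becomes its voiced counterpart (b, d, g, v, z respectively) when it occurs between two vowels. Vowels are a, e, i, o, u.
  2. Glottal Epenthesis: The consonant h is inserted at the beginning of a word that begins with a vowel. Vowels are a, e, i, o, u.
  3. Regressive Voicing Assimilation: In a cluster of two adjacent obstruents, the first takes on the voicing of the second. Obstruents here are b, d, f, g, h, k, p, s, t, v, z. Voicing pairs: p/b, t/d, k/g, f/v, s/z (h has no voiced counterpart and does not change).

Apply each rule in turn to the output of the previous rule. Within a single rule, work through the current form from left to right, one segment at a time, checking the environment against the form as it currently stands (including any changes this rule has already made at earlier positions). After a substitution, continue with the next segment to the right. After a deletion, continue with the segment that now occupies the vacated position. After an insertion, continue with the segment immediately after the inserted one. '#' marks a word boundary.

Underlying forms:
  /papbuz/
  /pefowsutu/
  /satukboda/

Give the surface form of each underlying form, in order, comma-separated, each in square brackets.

[pabbuz], [pevowsudu], [sadugboda]

/papbuz/:
  1 Intervocalic Voicing: no change — [papbuz]
  2 Glottal Epenthesis: no change — [papbuz]
  3 Regressive Voicing Assimilation: [papbuz] → [pabbuz]
/pefowsutu/:
  1 Intervocalic Voicing: [pefowsutu] → [pevowsudu]
  2 Glottal Epenthesis: no change — [pevowsudu]
  3 Regressive Voicing Assimilation: no change — [pevowsudu]
/satukboda/:
  1 Intervocalic Voicing: [satukboda] → [sadukboda]
  2 Glottal Epenthesis: no change — [sadukboda]
  3 Regressive Voicing Assimilation: [sadukboda] → [sadugboda]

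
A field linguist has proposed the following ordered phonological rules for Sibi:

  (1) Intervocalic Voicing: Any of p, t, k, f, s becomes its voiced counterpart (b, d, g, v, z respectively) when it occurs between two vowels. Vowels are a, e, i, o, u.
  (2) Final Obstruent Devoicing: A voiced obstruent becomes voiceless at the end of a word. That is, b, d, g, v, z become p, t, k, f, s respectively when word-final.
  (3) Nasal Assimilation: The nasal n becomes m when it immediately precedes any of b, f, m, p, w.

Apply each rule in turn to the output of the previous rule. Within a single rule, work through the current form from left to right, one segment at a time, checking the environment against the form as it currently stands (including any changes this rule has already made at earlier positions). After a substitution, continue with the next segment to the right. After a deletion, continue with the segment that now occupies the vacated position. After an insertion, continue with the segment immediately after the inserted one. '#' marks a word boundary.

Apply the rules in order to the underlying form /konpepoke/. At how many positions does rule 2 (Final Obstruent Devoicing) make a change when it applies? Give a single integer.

(1) Intervocalic Voicing: [konpepoke] → [konpeboge]
(2) Final Obstruent Devoicing: no change — [konpeboge]
(3) Nasal Assimilation: [konpeboge] → [kompeboge]
Rule 2 changed 0 position(s).

0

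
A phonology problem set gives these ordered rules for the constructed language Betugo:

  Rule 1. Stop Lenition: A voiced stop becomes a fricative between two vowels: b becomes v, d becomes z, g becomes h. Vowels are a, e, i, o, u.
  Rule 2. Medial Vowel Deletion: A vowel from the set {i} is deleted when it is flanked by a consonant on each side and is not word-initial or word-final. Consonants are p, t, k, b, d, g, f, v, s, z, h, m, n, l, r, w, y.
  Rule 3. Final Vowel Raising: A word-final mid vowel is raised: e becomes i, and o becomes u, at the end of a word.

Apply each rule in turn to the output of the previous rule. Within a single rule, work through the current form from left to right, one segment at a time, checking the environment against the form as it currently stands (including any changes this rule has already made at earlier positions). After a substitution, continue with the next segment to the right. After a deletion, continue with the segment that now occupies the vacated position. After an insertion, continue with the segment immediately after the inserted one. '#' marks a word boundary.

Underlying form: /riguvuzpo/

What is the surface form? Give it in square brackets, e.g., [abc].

[rhuvuzpu]

Rule 1 Stop Lenition: [riguvuzpo] → [rihuvuzpo]
Rule 2 Medial Vowel Deletion: [rihuvuzpo] → [rhuvuzpo]
Rule 3 Final Vowel Raising: [rhuvuzpo] → [rhuvuzpu]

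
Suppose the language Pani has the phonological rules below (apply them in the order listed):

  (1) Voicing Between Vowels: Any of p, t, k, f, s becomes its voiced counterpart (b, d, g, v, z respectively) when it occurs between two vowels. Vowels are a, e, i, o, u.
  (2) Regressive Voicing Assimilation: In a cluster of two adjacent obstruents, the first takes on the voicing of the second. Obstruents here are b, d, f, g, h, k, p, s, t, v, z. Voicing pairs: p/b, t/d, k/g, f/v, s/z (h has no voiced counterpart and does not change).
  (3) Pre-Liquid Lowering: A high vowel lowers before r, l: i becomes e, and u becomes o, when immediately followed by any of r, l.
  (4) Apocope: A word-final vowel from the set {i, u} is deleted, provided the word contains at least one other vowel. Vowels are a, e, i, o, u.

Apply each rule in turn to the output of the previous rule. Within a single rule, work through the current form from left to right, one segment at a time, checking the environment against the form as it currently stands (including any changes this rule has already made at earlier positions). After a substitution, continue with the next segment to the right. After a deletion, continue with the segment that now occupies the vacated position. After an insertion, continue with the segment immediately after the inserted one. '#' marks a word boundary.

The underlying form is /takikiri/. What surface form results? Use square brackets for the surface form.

(1) Voicing Between Vowels: [takikiri] → [tagigiri]
(2) Regressive Voicing Assimilation: no change — [tagigiri]
(3) Pre-Liquid Lowering: [tagigiri] → [tagigeri]
(4) Apocope: [tagigeri] → [tagiger]

[tagiger]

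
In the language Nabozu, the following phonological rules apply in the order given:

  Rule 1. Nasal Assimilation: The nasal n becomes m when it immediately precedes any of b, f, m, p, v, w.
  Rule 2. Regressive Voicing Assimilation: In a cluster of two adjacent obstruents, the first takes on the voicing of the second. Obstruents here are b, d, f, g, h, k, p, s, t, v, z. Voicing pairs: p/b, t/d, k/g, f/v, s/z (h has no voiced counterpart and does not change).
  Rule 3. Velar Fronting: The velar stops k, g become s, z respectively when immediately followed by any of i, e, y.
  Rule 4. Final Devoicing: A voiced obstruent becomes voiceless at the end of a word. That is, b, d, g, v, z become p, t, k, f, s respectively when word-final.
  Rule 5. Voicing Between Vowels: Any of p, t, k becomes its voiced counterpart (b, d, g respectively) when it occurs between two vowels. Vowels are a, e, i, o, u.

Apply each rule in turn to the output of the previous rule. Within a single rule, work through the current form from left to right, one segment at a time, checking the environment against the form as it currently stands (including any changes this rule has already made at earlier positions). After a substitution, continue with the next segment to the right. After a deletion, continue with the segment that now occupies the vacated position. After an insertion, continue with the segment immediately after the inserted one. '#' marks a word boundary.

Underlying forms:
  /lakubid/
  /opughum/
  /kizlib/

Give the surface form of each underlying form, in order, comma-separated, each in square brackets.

[lagubit], [obukhum], [sizlip]

/lakubid/:
  Rule 1 Nasal Assimilation: no change — [lakubid]
  Rule 2 Regressive Voicing Assimilation: no change — [lakubid]
  Rule 3 Velar Fronting: no change — [lakubid]
  Rule 4 Final Devoicing: [lakubid] → [lakubit]
  Rule 5 Voicing Between Vowels: [lakubit] → [lagubit]
/opughum/:
  Rule 1 Nasal Assimilation: no change — [opughum]
  Rule 2 Regressive Voicing Assimilation: [opughum] → [opukhum]
  Rule 3 Velar Fronting: no change — [opukhum]
  Rule 4 Final Devoicing: no change — [opukhum]
  Rule 5 Voicing Between Vowels: [opukhum] → [obukhum]
/kizlib/:
  Rule 1 Nasal Assimilation: no change — [kizlib]
  Rule 2 Regressive Voicing Assimilation: no change — [kizlib]
  Rule 3 Velar Fronting: [kizlib] → [sizlib]
  Rule 4 Final Devoicing: [sizlib] → [sizlip]
  Rule 5 Voicing Between Vowels: no change — [sizlip]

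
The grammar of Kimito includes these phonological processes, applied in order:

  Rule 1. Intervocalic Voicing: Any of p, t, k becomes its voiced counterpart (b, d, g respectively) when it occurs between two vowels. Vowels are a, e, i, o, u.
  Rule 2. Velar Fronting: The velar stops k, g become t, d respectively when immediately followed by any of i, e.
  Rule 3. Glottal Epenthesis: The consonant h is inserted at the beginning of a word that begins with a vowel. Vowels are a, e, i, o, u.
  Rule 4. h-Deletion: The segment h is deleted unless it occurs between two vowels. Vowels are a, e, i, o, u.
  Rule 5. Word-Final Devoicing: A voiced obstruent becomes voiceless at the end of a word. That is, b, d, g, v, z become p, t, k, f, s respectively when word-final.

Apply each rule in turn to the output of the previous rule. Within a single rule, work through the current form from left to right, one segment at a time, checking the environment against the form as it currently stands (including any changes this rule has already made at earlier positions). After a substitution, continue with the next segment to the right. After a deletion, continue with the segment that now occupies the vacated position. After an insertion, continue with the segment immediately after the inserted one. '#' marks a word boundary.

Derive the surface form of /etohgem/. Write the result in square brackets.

Rule 1 Intervocalic Voicing: [etohgem] → [edohgem]
Rule 2 Velar Fronting: [edohgem] → [edohdem]
Rule 3 Glottal Epenthesis: [edohdem] → [hedohdem]
Rule 4 h-Deletion: [hedohdem] → [edodem]
Rule 5 Word-Final Devoicing: no change — [edodem]

[edodem]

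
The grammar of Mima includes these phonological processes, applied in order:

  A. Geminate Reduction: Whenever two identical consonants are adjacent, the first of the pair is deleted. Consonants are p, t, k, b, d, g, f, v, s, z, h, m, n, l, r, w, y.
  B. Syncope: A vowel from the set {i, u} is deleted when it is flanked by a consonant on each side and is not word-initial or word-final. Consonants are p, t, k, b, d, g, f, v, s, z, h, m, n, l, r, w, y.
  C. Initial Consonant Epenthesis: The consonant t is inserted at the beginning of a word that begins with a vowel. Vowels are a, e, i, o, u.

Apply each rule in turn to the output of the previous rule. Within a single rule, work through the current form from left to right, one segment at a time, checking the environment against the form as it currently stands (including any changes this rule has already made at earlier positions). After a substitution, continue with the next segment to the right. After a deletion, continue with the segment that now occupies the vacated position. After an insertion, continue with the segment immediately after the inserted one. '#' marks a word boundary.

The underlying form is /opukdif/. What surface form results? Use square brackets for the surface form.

A Geminate Reduction: no change — [opukdif]
B Syncope: [opukdif] → [opkdf]
C Initial Consonant Epenthesis: [opkdf] → [topkdf]

[topkdf]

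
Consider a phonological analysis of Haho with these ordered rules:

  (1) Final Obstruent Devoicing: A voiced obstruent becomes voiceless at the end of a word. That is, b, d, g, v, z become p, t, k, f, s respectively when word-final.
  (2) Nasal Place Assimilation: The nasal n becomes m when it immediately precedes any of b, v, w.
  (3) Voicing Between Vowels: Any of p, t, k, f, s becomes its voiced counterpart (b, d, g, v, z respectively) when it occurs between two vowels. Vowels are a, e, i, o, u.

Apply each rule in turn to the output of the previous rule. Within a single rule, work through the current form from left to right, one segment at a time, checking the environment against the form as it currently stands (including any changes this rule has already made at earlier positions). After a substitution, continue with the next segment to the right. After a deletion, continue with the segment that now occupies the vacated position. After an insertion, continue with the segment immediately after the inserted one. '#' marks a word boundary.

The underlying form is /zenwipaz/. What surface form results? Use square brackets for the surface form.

(1) Final Obstruent Devoicing: [zenwipaz] → [zenwipas]
(2) Nasal Place Assimilation: [zenwipas] → [zemwipas]
(3) Voicing Between Vowels: [zemwipas] → [zemwibas]

[zemwibas]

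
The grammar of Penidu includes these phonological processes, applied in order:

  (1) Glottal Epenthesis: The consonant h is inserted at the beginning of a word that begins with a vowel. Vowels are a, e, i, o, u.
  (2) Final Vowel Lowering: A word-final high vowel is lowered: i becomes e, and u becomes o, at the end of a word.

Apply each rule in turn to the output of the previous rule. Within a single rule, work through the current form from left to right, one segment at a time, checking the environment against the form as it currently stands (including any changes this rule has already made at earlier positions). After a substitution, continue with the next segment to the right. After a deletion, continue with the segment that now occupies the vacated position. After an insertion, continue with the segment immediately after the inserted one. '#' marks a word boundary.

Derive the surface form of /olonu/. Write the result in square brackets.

(1) Glottal Epenthesis: [olonu] → [holonu]
(2) Final Vowel Lowering: [holonu] → [holono]

[holono]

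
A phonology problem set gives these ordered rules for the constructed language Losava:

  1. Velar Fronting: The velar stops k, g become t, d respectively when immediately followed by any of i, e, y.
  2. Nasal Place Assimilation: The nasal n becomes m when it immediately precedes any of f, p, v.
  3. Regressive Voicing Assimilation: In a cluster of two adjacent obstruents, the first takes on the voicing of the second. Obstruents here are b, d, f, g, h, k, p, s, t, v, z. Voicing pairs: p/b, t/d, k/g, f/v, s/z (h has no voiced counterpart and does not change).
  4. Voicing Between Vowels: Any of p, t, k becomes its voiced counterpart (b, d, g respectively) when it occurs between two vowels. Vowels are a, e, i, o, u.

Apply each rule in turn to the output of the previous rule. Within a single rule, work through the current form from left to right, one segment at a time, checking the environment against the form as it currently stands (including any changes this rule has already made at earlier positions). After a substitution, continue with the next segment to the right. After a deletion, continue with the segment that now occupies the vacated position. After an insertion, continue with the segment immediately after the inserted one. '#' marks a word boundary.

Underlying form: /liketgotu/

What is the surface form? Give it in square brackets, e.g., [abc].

1 Velar Fronting: [liketgotu] → [litetgotu]
2 Nasal Place Assimilation: no change — [litetgotu]
3 Regressive Voicing Assimilation: [litetgotu] → [litedgotu]
4 Voicing Between Vowels: [litedgotu] → [lidedgodu]

[lidedgodu]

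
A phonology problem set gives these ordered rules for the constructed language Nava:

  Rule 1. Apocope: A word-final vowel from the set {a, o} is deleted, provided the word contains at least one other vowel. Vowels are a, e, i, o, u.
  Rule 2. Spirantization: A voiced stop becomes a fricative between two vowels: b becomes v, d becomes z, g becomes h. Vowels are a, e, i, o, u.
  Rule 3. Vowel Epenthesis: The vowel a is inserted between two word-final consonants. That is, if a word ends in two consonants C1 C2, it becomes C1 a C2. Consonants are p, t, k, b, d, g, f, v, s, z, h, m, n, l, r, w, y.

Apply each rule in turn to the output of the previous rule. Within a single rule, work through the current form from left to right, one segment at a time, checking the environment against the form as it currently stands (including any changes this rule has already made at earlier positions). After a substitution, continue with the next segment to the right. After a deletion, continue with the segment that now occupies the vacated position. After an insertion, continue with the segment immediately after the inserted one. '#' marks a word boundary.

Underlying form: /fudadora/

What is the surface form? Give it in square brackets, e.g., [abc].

Rule 1 Apocope: [fudadora] → [fudador]
Rule 2 Spirantization: [fudador] → [fuzazor]
Rule 3 Vowel Epenthesis: no change — [fuzazor]

[fuzazor]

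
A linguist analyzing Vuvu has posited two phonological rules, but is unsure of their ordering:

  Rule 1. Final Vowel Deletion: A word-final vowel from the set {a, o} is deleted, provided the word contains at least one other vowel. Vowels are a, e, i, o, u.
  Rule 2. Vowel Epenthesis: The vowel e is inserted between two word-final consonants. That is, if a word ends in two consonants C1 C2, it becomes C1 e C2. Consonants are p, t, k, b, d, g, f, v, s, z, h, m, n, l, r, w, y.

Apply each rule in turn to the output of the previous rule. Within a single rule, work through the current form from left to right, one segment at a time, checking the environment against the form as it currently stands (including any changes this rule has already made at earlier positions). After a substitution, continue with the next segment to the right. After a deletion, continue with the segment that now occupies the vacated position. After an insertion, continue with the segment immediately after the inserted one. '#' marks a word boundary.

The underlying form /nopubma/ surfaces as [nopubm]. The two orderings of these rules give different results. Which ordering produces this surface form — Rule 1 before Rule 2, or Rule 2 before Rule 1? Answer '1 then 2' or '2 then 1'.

Order 1 then 2:
  1 Final Vowel Deletion: [nopubma] → [nopubm]
  2 Vowel Epenthesis: [nopubm] → [nopubem]
  result: [nopubem]
Order 2 then 1:
  2 Vowel Epenthesis: no change — [nopubma]
  1 Final Vowel Deletion: [nopubma] → [nopubm]
  result: [nopubm]

2 then 1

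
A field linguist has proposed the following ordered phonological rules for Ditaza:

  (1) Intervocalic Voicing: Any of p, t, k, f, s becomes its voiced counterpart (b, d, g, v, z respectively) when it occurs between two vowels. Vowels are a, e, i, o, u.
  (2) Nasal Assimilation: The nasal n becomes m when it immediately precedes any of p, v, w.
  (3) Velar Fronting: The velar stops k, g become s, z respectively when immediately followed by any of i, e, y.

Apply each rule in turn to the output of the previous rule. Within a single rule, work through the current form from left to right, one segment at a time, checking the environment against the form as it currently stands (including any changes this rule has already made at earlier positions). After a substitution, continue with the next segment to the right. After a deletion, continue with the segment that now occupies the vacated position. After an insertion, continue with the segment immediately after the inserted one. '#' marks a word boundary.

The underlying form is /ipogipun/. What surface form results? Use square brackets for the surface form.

(1) Intervocalic Voicing: [ipogipun] → [ibogibun]
(2) Nasal Assimilation: no change — [ibogibun]
(3) Velar Fronting: [ibogibun] → [ibozibun]

[ibozibun]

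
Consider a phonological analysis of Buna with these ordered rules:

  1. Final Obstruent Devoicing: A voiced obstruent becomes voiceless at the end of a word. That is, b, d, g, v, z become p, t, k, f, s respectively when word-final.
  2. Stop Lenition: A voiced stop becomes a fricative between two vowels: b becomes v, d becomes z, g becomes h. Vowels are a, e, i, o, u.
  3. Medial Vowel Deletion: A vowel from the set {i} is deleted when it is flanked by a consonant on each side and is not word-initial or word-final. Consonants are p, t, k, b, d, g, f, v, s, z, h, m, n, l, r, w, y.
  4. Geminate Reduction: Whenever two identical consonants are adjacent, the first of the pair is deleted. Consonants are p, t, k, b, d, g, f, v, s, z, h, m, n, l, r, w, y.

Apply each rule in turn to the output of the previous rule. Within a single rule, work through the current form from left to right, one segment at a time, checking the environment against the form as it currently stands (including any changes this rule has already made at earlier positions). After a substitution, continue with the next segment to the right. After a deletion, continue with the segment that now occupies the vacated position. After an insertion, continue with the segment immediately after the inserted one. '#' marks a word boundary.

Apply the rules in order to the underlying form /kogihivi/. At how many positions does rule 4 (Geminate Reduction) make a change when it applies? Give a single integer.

1

1 Final Obstruent Devoicing: no change — [kogihivi]
2 Stop Lenition: [kogihivi] → [kohihivi]
3 Medial Vowel Deletion: [kohihivi] → [kohhvi]
4 Geminate Reduction: [kohhvi] → [kohvi]
Rule 4 changed 1 position(s).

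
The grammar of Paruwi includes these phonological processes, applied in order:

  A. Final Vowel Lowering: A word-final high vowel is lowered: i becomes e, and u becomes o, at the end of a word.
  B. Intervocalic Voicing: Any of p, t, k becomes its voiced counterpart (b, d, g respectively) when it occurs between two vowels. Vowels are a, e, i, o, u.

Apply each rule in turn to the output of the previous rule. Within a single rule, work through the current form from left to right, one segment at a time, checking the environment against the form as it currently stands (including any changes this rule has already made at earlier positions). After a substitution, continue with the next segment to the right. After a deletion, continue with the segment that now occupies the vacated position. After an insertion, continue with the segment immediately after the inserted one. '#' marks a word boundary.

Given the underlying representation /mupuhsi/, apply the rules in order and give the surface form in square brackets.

[mubuhse]

A Final Vowel Lowering: [mupuhsi] → [mupuhse]
B Intervocalic Voicing: [mupuhse] → [mubuhse]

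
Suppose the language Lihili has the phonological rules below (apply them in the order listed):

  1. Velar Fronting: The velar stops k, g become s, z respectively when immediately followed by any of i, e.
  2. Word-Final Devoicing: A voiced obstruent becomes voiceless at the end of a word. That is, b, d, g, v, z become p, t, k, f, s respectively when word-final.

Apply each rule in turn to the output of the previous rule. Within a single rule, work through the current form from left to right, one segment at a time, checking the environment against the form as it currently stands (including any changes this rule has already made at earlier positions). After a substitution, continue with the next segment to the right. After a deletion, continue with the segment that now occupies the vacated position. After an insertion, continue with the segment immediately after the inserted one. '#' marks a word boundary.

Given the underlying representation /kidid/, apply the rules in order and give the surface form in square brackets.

[sidit]

1 Velar Fronting: [kidid] → [sidid]
2 Word-Final Devoicing: [sidid] → [sidit]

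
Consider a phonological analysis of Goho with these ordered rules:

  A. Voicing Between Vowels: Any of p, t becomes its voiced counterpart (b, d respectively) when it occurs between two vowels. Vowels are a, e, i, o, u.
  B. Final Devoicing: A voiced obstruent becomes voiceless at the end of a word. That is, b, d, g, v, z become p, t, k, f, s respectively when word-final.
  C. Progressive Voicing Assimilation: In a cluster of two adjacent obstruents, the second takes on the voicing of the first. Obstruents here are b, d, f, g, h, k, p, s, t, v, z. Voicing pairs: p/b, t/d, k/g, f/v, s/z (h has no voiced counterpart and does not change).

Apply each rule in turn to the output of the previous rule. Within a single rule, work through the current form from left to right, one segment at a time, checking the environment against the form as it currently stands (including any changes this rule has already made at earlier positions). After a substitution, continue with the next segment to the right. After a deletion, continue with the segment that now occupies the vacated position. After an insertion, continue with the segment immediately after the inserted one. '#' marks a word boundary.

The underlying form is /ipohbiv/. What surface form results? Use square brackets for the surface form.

[ibohpif]

A Voicing Between Vowels: [ipohbiv] → [ibohbiv]
B Final Devoicing: [ibohbiv] → [ibohbif]
C Progressive Voicing Assimilation: [ibohbif] → [ibohpif]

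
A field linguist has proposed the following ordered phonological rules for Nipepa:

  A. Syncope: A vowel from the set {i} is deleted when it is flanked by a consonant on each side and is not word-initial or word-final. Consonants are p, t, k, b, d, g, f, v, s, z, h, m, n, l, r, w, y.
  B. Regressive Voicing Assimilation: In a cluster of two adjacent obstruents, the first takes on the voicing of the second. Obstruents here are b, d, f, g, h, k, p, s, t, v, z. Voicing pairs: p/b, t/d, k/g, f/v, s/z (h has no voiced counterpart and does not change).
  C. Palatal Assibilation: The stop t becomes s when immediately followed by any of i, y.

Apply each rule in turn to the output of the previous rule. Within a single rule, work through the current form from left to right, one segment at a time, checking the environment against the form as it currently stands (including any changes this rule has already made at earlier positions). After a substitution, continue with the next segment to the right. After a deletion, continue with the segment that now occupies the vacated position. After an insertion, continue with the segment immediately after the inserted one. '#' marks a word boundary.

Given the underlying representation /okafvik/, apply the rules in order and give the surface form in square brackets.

A Syncope: [okafvik] → [okafvk]
B Regressive Voicing Assimilation: [okafvk] → [okavfk]
C Palatal Assibilation: no change — [okavfk]

[okavfk]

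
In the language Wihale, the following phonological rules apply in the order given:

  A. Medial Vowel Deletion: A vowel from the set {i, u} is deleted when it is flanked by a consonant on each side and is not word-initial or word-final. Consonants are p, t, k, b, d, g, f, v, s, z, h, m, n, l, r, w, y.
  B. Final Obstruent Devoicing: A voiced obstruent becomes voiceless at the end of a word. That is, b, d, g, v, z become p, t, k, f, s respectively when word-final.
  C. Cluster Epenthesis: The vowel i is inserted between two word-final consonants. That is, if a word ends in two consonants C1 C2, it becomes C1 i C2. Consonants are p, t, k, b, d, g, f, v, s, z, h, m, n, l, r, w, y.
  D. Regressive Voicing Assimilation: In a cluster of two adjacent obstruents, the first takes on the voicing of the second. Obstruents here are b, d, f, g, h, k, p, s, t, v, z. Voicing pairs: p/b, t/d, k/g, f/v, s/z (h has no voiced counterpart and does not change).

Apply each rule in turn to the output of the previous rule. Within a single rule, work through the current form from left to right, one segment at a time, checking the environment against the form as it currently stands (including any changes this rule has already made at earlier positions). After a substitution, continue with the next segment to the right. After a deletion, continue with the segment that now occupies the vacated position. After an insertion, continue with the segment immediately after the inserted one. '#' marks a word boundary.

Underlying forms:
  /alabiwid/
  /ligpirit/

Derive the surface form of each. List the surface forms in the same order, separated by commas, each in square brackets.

[alabwit], [lkprit]

/alabiwid/:
  A Medial Vowel Deletion: [alabiwid] → [alabwd]
  B Final Obstruent Devoicing: [alabwd] → [alabwt]
  C Cluster Epenthesis: [alabwt] → [alabwit]
  D Regressive Voicing Assimilation: no change — [alabwit]
/ligpirit/:
  A Medial Vowel Deletion: [ligpirit] → [lgprt]
  B Final Obstruent Devoicing: no change — [lgprt]
  C Cluster Epenthesis: [lgprt] → [lgprit]
  D Regressive Voicing Assimilation: [lgprit] → [lkprit]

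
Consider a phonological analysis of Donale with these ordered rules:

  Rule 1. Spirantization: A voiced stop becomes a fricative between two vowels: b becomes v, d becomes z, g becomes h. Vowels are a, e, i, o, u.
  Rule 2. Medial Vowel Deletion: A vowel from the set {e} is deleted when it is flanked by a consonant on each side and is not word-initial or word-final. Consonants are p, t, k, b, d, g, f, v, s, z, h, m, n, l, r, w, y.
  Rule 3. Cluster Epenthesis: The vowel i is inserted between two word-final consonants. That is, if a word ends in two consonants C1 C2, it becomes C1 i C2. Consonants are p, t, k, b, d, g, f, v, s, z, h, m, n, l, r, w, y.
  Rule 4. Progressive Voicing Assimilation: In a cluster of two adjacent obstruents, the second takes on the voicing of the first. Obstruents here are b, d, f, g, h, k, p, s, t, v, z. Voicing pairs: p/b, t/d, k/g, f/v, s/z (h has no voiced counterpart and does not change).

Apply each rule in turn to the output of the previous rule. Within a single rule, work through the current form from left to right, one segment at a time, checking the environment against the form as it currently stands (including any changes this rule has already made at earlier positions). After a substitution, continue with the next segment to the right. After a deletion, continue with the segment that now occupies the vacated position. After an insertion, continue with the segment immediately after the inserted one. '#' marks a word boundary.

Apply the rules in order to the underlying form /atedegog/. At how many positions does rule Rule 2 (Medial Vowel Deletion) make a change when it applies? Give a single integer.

Rule 1 Spirantization: [atedegog] → [atezehog]
Rule 2 Medial Vowel Deletion: [atezehog] → [atzhog]
Rule 3 Cluster Epenthesis: no change — [atzhog]
Rule 4 Progressive Voicing Assimilation: [atzhog] → [atshog]
Rule Rule 2 changed 2 position(s).

2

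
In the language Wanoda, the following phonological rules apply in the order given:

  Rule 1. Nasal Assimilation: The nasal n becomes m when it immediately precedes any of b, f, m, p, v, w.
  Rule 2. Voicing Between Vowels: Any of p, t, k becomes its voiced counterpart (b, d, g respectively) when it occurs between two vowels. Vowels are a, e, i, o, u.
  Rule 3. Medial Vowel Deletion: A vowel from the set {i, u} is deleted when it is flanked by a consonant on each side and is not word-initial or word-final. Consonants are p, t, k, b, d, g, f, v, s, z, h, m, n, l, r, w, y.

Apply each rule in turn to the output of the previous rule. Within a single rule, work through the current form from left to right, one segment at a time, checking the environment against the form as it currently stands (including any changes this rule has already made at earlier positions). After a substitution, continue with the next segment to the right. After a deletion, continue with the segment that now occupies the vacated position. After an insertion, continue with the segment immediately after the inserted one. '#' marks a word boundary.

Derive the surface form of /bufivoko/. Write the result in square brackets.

[bfvogo]

Rule 1 Nasal Assimilation: no change — [bufivoko]
Rule 2 Voicing Between Vowels: [bufivoko] → [bufivogo]
Rule 3 Medial Vowel Deletion: [bufivogo] → [bfvogo]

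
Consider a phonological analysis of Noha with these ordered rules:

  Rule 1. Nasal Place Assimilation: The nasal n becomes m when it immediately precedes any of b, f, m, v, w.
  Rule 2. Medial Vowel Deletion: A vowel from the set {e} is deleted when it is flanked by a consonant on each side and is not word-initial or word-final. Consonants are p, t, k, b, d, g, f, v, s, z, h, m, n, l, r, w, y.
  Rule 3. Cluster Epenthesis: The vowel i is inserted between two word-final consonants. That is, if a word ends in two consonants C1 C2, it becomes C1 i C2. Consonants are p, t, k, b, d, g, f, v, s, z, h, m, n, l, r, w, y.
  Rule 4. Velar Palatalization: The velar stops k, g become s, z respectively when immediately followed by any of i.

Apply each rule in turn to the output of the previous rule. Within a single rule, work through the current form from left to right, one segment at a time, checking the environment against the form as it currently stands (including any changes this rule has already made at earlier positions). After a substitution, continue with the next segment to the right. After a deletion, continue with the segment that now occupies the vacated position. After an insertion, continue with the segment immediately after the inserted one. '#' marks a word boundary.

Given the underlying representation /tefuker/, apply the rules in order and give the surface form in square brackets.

[tfusir]

Rule 1 Nasal Place Assimilation: no change — [tefuker]
Rule 2 Medial Vowel Deletion: [tefuker] → [tfukr]
Rule 3 Cluster Epenthesis: [tfukr] → [tfukir]
Rule 4 Velar Palatalization: [tfukir] → [tfusir]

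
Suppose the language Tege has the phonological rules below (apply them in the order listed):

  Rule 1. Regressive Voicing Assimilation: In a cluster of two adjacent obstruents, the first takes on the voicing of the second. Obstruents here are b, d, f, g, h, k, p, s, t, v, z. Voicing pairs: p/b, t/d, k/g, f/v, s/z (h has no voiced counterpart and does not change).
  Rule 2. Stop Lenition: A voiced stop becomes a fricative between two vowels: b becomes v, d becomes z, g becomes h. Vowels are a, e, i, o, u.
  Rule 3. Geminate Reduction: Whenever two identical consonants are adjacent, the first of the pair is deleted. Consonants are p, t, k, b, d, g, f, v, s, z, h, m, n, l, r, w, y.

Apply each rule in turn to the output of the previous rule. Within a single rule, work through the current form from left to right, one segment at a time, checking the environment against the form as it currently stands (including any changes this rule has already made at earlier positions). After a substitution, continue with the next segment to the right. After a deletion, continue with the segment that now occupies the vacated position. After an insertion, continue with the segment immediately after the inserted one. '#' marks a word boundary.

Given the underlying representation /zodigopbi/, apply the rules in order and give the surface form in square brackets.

[zozihobi]

Rule 1 Regressive Voicing Assimilation: [zodigopbi] → [zodigobbi]
Rule 2 Stop Lenition: [zodigobbi] → [zozihobbi]
Rule 3 Geminate Reduction: [zozihobbi] → [zozihobi]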